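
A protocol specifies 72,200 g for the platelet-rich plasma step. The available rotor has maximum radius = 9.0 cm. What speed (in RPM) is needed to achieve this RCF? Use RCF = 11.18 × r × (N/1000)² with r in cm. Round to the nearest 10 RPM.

72,200 = 11.18 × 9 × (N/1000)²
(N/1000)² = 72,200 / 100.62 = 717.5512
N = 1000 × √717.5512 ≈ 26,787.1

N ≈ 26790 RPM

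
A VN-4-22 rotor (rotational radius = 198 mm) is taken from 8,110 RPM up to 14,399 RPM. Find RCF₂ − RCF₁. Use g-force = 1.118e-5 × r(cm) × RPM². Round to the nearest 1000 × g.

r = 198 mm = 19.8 cm
RCF₁ = 1.118 × 10⁻⁵ × 19.8 × (8110)² = 1.118 × 10⁻⁵ × 19.8 × 65,772,100 ≈ 14,559.6 × g
RCF₂ = 1.118 × 10⁻⁵ × 19.8 × (14399)² = 1.118 × 10⁻⁵ × 19.8 × 207,331,201 ≈ 45,895.7 × g
Increase = 45,895.7 − 14,559.6 = 31,336.1

≈ 31000 x g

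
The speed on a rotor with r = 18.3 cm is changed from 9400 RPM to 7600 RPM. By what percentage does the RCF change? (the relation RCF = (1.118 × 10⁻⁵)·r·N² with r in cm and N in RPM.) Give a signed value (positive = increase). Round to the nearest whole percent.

RCF ∝ N², so the ratio is (7600/9400)² = (0.808511)² = 0.6537.
Change = 0.6537 − 1 = -0.3463 → -34.6%.

-35%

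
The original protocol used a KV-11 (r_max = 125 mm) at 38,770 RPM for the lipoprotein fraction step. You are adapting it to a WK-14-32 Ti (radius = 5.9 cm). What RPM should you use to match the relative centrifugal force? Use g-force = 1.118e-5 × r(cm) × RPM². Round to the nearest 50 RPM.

≈ 56450 RPM

Original rotor: r = 125 mm = 12.5 cm
RCF_original = 1.118 × 10⁻⁵ × 12.5 × (38770)² = 1.118 × 10⁻⁵ × 12.5 × 1,503,112,900 ≈ 210,060 × g
210,060 = 1.118 × 10⁻⁵ × 5.9 × N²
N² = 210,060 / (6.5962 × 10⁻⁵) = 3,184,560,808
N ≈ √3,184,560,808 ≈ 56,431.9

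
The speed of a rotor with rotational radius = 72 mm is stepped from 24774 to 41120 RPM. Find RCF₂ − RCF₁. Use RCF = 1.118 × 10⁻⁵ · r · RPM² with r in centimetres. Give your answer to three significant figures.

≈ 86700 g

r = 72 mm = 7.2 cm
RCF₁ = 1.118 × 10⁻⁵ × 7.2 × (24774)² = 1.118 × 10⁻⁵ × 7.2 × 613,751,076 ≈ 49,404.5 × g
RCF₂ = 1.118 × 10⁻⁵ × 7.2 × (41120)² = 1.118 × 10⁻⁵ × 7.2 × 1,690,854,400 ≈ 136,107 × g
Increase = 136,107 − 49,404.5 = 86,702.5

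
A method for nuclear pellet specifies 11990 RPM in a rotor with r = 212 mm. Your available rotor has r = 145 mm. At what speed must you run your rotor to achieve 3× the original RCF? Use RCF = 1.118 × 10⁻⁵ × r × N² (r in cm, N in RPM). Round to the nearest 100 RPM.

Original rotor: r = 212 mm = 21.2 cm
RCF_original = 1.118 × 10⁻⁵ × 21.2 × (11990)² = 1.118 × 10⁻⁵ × 21.2 × 143,760,100 ≈ 34,073.4 × g
Target RCF = 3 × 34,073.4 ≈ 102,220.2 × g
Your rotor: r = 145 mm = 14.5 cm
102,220.2 = 1.118 × 10⁻⁵ × 14.5 × N²
N² = 102,220.2 / (16.211 × 10⁻⁵) = 630,560,730
N ≈ √630,560,730 ≈ 25,111.0

25100 RPM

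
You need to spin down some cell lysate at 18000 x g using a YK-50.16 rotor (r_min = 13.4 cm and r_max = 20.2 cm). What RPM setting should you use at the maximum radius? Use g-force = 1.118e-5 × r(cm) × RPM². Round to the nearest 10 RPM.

8930 RPM

Use r_max = 20.2 cm.
18,000 = 1.118 × 10⁻⁵ × 20.2 × N²
N² = 18,000 / (22.5836 × 10⁻⁵) = 79,703,856
N ≈ √79,703,856 ≈ 8,927.7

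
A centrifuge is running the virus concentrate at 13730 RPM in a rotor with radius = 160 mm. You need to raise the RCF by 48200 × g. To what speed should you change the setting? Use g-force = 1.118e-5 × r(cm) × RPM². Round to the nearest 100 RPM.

N₂ ≈ 21400 RPM

r = 160 mm = 16.0 cm
Current RCF = 1.118 × 10⁻⁵ × 16 × (13730)² = 1.118 × 10⁻⁵ × 16 × 188,512,900 ≈ 33,721.2 × g
Target RCF = 33,721.2 + 48,200 = 81,921.2 × g
N² = 81,921.2 / (17.888 × 10⁻⁵) = 457,967,352
N ≈ √457,967,352 ≈ 21,400.2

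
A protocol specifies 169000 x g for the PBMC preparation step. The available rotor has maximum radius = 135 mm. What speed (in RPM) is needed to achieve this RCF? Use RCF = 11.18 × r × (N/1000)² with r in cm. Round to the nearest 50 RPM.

33450 RPM

r = 135 mm = 13.5 cm
169,000 = 11.18 × 13.5 × (N/1000)²
(N/1000)² = 169,000 / 150.93 = 1119.724
N = 1000 × √1119.724 ≈ 33,462.3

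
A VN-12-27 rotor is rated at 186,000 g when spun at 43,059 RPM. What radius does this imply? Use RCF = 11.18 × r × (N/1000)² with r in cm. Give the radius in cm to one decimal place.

186000 = 11.18 × r × (43.059)²
r = 186000 / (11.18 × 1854.077481) = 186000 / 20728.59 ≈ 8.973 cm

9.0 cm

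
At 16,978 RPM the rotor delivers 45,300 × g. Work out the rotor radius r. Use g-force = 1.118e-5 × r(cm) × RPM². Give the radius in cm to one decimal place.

45300 = 1.118 × 10⁻⁵ × r × (16978)²
r = 45300 / (1.118 × 10⁻⁵ × 288,252,484) = 45300 / 3222.663 ≈ 14.057 cm

14.1 cm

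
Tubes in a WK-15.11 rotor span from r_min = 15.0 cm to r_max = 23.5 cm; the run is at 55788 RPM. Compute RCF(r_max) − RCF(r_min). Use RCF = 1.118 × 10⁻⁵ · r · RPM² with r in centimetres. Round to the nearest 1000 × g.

ΔRCF = 1.118 × 10⁻⁵ × (r_max − r_min) × N² = 1.118 × 10⁻⁵ × 8.5 × 3,112,300,944 ≈ 295,762

ΔRCF ≈ 296000 x g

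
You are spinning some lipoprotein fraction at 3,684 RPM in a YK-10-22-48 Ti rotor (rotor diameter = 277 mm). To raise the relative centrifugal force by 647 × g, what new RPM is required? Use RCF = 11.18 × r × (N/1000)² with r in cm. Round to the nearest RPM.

r = 277 mm / 2 = 138.5 mm = 13.85 cm
Current RCF = 11.18 × 13.85 × (3.684)² = 11.18 × 13.85 × 13.571856 ≈ 2,101.5 × g
Target RCF = 2,101.5 + 647 = 2,748.5 × g
(N/1000)² = 2,748.5 / 154.843 = 17.75024
N = 1000 × √17.75024 ≈ 4,213.1

4213 RPM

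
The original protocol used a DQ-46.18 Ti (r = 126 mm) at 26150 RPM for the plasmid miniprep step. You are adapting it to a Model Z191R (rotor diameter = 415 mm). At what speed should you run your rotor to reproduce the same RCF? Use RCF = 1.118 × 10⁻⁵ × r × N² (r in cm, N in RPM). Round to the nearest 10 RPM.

20380 RPM

Original rotor: r = 126 mm = 12.6 cm
RCF = 1.118 × 10⁻⁵ × r × N²
RCF_original = 1.118 × 10⁻⁵ × 12.6 × (26150)² = 1.118 × 10⁻⁵ × 12.6 × 683,822,500 ≈ 96,328.7 × g
Your rotor: r = 415 mm / 2 = 207.5 mm = 20.75 cm
96,328.7 = 1.118 × 10⁻⁵ × 20.75 × N²
N² = 96,328.7 / (23.1985 × 10⁻⁵) = 415,236,761
N ≈ √415,236,761 ≈ 20,377.4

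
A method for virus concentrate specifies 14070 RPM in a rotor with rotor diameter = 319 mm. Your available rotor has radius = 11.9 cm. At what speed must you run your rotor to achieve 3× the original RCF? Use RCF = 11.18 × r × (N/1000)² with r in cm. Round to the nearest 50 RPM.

Original rotor: r = 319 mm / 2 = 159.5 mm = 15.95 cm
RCF = 11.18 × r × (N/1000)²
RCF_original = 11.18 × 15.95 × (14.07)² = 11.18 × 15.95 × 197.9649 ≈ 35,301.3 × g
Target RCF = 3 × 35,301.3 ≈ 105,903.9 × g
105,903.9 = 11.18 × 11.9 × (N/1000)²
(N/1000)² = 105,903.9 / 133.042 = 796.0186
N = 1000 × √796.0186 ≈ 28,213.8

≈ 28200 RPM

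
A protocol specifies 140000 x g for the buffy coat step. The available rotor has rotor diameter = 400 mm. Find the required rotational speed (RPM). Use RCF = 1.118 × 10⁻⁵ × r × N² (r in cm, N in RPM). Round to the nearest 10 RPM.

25020 RPM

r = 400 mm / 2 = 200 mm = 20 cm
140,000 = 1.118 × 10⁻⁵ × 20 × N²
N² = 140,000 / (22.36 × 10⁻⁵) = 626,118,068
N ≈ √626,118,068 ≈ 25,022.4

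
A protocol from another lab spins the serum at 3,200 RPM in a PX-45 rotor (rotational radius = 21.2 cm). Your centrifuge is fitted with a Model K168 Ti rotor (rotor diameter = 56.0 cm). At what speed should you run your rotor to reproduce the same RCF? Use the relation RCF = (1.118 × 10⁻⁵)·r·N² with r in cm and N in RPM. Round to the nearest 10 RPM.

2780 RPM

RCF_original = 1.118 × 10⁻⁵ × 21.2 × (3200)² = 1.118 × 10⁻⁵ × 21.2 × 10,240,000 ≈ 2,427 × g
Your rotor: r = 56.0 / 2 = 28 cm
2,427 = 1.118 × 10⁻⁵ × 28 × N²
N² = 2,427 / (31.304 × 10⁻⁵) = 7,753,003
N ≈ √7,753,003 ≈ 2,784.4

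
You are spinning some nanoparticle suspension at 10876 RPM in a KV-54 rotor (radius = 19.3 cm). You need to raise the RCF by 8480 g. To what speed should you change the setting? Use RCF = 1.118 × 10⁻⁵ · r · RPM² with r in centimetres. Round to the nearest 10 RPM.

Current RCF = 1.118 × 10⁻⁵ × 19.3 × (10876)² = 1.118 × 10⁻⁵ × 19.3 × 118,287,376 ≈ 25,523.3 × g
Target RCF = 25,523.3 + 8,480 = 34,003.3 × g
N² = 34,003.3 / (21.5774 × 10⁻⁵) = 157,587,568
N ≈ √157,587,568 ≈ 12,553.4

12550 RPM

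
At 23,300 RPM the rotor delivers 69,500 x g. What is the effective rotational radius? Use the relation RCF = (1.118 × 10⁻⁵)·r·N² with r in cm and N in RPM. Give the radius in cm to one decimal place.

RCF = 1.118 × 10⁻⁵ × r × N²
69500 = 1.118 × 10⁻⁵ × r × (23300)²
r = 69500 / (1.118 × 10⁻⁵ × 542,890,000) = 69500 / 6069.51 ≈ 11.451 cm

11.5 cm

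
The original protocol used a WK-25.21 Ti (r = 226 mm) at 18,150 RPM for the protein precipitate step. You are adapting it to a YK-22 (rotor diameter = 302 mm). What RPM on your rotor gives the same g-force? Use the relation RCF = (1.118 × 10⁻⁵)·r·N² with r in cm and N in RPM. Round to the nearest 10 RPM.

Original rotor: r = 226 mm = 22.6 cm
RCF_original = 1.118 × 10⁻⁵ × 22.6 × (18150)² = 1.118 × 10⁻⁵ × 22.6 × 329,422,500 ≈ 83,234.5 × g
Your rotor: r = 302 mm / 2 = 151 mm = 15.1 cm
83,234.5 = 1.118 × 10⁻⁵ × 15.1 × N²
N² = 83,234.5 / (16.8818 × 10⁻⁵) = 493,042,803
N ≈ √493,042,803 ≈ 22,204.6

22200 RPM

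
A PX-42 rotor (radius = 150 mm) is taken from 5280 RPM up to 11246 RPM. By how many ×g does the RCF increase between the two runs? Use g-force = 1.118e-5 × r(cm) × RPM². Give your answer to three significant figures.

≈ 16500 ×g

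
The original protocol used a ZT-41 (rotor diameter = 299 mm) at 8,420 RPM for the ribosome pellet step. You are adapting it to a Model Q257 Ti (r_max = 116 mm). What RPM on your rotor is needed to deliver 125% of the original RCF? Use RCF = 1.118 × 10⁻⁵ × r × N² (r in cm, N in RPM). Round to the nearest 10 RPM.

Original rotor: r = 299 mm / 2 = 149.5 mm = 14.95 cm
RCF = 1.118 × 10⁻⁵ × r × N²
RCF_original = 1.118 × 10⁻⁵ × 14.95 × (8420)² = 1.118 × 10⁻⁵ × 14.95 × 70,896,400 ≈ 11,849.7 × g
Target RCF = 1.25 × 11,849.7 ≈ 14,812.1 × g
Your rotor: r = 116 mm = 11.6 cm
14,812.1 = 1.118 × 10⁻⁵ × 11.6 × N²
N² = 14,812.1 / (12.9688 × 10⁻⁵) = 114,213,343
N ≈ √114,213,343 ≈ 10,687.1

≈ 10690 RPM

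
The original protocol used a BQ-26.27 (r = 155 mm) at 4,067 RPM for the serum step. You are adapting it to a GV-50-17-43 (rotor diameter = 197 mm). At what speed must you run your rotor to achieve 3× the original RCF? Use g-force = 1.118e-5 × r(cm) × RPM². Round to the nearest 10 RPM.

Original rotor: r = 155 mm = 15.5 cm
RCF_original = 1.118 × 10⁻⁵ × 15.5 × (4067)² = 1.118 × 10⁻⁵ × 15.5 × 16,540,489 ≈ 2,866.3 × g
Target RCF = 3 × 2,866.3 ≈ 8,598.9 × g
Your rotor: r = 197 mm / 2 = 98.5 mm = 9.85 cm
8,598.9 = 1.118 × 10⁻⁵ × 9.85 × N²
N² = 8,598.9 / (11.0123 × 10⁻⁵) = 78,084,506
N ≈ √78,084,506 ≈ 8,836.5

≈ 8840 RPM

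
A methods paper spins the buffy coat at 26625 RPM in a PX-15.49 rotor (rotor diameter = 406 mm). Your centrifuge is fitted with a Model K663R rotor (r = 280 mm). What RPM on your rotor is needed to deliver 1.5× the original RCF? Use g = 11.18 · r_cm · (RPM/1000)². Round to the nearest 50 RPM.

≈ 27750 RPM

Original rotor: r = 406 mm / 2 = 203 mm = 20.3 cm
RCF_original = 11.18 × 20.3 × (26.625)² = 11.18 × 20.3 × 708.890625 ≈ 160,885.6 × g
Target RCF = 1.5 × 160,885.6 ≈ 241,328.4 × g
Your rotor: r = 280 mm = 28.0 cm
241,328.4 = 11.18 × 28 × (N/1000)²
(N/1000)² = 241,328.4 / 313.04 = 770.9187
N = 1000 × √770.9187 ≈ 27,765.4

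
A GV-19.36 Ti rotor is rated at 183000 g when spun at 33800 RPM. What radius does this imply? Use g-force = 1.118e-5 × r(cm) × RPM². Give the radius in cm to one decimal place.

14.3 cm

183000 = 1.118 × 10⁻⁵ × r × (33800)²
r = 183000 / (1.118 × 10⁻⁵ × 1,142,440,000) = 183000 / 12772.48 ≈ 14.328 cm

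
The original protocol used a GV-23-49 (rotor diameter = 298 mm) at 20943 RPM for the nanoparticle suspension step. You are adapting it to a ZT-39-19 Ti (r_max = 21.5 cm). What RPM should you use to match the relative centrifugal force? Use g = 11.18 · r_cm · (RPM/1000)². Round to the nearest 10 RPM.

≈ 17430 RPM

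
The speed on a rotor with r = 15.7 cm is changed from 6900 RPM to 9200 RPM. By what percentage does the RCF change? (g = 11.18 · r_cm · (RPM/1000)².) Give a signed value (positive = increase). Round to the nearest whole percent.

RCF ∝ N², so the ratio is (9200/6900)² = (1.333333)² = 1.7778.
Change = 1.7778 − 1 = +0.7778 → +77.8%.

+78%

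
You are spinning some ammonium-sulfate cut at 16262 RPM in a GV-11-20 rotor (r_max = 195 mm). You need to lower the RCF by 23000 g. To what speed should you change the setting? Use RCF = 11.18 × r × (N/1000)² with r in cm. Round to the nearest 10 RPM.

r = 195 mm = 19.5 cm
Current RCF = 11.18 × 19.5 × (16.262)² = 11.18 × 19.5 × 264.452644 ≈ 57,653.3 × g
Target RCF = 57,653.3 − 23,000 = 34,653.3 × g
(N/1000)² = 34,653.3 / 218.01 = 158.9528
N = 1000 × √158.9528 ≈ 12,607.6

≈ 12610 RPM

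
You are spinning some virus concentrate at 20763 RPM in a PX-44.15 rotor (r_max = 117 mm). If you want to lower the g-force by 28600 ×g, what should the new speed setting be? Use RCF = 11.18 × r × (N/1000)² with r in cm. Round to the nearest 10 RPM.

14580 RPM

r = 117 mm = 11.7 cm
Current RCF = 11.18 × 11.7 × (20.763)² = 11.18 × 11.7 × 431.102169 ≈ 56,390.8 × g
Target RCF = 56,390.8 − 28,600 = 27,790.8 × g
(N/1000)² = 27,790.8 / 130.806 = 212.4581
N = 1000 × √212.4581 ≈ 14,575.9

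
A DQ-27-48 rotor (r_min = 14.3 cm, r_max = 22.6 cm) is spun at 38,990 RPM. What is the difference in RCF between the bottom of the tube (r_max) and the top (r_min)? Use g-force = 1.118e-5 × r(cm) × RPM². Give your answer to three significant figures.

ΔRCF = 1.118 × 10⁻⁵ × (r_max − r_min) × N² = 1.118 × 10⁻⁵ × 8.3 × 1,520,220,100 ≈ 141,067.3

≈ 141000 × g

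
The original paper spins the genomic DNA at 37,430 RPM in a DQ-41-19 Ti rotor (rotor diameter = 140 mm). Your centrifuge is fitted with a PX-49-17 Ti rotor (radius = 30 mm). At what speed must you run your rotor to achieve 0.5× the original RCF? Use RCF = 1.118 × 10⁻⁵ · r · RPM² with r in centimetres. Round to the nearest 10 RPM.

40430 RPM

Original rotor: r = 140 mm / 2 = 70 mm = 7 cm
RCF_original = 1.118 × 10⁻⁵ × 7 × (37430)² = 1.118 × 10⁻⁵ × 7 × 1,401,004,900 ≈ 109,642.6 × g
Target RCF = 0.5 × 109,642.6 ≈ 54,821.3 × g
Your rotor: r = 30 mm = 3.0 cm
54,821.3 = 1.118 × 10⁻⁵ × 3 × N²
N² = 54,821.3 / (3.354 × 10⁻⁵) = 1,634,505,069
N ≈ √1,634,505,069 ≈ 40,429.0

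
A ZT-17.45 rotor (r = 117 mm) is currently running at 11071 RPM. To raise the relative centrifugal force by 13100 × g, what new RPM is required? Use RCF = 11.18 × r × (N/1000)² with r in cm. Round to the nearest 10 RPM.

r = 117 mm = 11.7 cm
Current RCF = 11.18 × 11.7 × (11.071)² = 11.18 × 11.7 × 122.567041 ≈ 16,032.5 × g
Target RCF = 16,032.5 + 13,100 = 29,132.5 × g
(N/1000)² = 29,132.5 / 130.806 = 222.7153
N = 1000 × √222.7153 ≈ 14,923.6

14920 RPM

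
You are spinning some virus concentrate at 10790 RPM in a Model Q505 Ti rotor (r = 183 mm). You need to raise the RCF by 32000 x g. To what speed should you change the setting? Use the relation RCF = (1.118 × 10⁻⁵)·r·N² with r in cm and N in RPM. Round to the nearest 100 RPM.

N₂ ≈ 16500 RPM

r = 183 mm = 18.3 cm
Current RCF = 1.118 × 10⁻⁵ × 18.3 × (10790)² = 1.118 × 10⁻⁵ × 18.3 × 116,424,100 ≈ 23,819.7 × g
Target RCF = 23,819.7 + 32,000 = 55,819.7 × g
N² = 55,819.7 / (20.4594 × 10⁻⁵) = 272,831,559
N ≈ √272,831,559 ≈ 16,517.6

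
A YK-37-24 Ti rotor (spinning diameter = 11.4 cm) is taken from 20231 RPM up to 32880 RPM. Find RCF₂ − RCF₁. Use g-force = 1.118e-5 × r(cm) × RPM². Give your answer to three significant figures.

≈ 42800 × g

r = 11.4 / 2 = 5.7 cm
RCF₁ = 1.118 × 10⁻⁵ × 5.7 × (20231)² = 1.118 × 10⁻⁵ × 5.7 × 409,293,361 ≈ 26,082.6 × g
RCF₂ = 1.118 × 10⁻⁵ × 5.7 × (32880)² = 1.118 × 10⁻⁵ × 5.7 × 1,081,094,400 ≈ 68,893.8 × g
Increase = 68,893.8 − 26,082.6 = 42,811.2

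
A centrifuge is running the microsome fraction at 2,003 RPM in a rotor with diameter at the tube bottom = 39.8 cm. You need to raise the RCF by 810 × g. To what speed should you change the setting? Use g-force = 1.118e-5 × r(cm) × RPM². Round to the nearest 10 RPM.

≈ 2770 RPM

r = 39.8 / 2 = 19.9 cm
Current RCF = 1.118 × 10⁻⁵ × 19.9 × (2003)² = 1.118 × 10⁻⁵ × 19.9 × 4,012,009 ≈ 892.6 × g
Target RCF = 892.6 + 810 = 1,702.6 × g
N² = 1,702.6 / (22.2482 × 10⁻⁵) = 7,652,754
N ≈ √7,652,754 ≈ 2,766.4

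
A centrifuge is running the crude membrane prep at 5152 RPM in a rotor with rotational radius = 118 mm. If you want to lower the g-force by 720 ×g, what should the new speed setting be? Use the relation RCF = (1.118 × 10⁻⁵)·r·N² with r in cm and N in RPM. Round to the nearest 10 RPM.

r = 118 mm = 11.8 cm
Current RCF = 1.118 × 10⁻⁵ × 11.8 × (5152)² = 1.118 × 10⁻⁵ × 11.8 × 26,543,104 ≈ 3,501.7 × g
Target RCF = 3,501.7 − 720 = 2,781.7 × g
N² = 2,781.7 / (13.1924 × 10⁻⁵) = 21,085,625
N ≈ √21,085,625 ≈ 4,591.9

N₂ ≈ 4590 RPM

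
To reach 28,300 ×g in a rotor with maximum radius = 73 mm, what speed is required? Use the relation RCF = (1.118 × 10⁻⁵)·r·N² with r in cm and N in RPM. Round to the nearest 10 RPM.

N ≈ 18620 RPM

r = 73 mm = 7.3 cm
28,300 = 1.118 × 10⁻⁵ × 7.3 × N²
N² = 28,300 / (8.1614 × 10⁻⁵) = 346,754,233
N ≈ √346,754,233 ≈ 18,621.3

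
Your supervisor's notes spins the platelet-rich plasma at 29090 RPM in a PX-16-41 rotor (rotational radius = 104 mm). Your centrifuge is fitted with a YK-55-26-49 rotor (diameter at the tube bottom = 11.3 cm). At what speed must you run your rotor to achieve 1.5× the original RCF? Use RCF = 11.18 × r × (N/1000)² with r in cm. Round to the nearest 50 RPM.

48350 RPM

Original rotor: r = 104 mm = 10.4 cm
RCF_original = 11.18 × 10.4 × (29.09)² = 11.18 × 10.4 × 846.2281 ≈ 98,392.6 × g
Target RCF = 1.5 × 98,392.6 ≈ 147,588.9 × g
Your rotor: r = 11.3 / 2 = 5.65 cm
147,588.9 = 11.18 × 5.65 × (N/1000)²
(N/1000)² = 147,588.9 / 63.167 = 2336.487
N = 1000 × √2336.487 ≈ 48,337.2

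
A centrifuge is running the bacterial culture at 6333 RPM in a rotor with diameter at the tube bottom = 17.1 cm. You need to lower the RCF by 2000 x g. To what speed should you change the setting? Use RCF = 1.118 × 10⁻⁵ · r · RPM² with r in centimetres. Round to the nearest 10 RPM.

4380 RPM

r = 17.1 / 2 = 8.55 cm
Current RCF = 1.118 × 10⁻⁵ × 8.55 × (6333)² = 1.118 × 10⁻⁵ × 8.55 × 40,106,889 ≈ 3,833.8 × g
Target RCF = 3,833.8 − 2,000 = 1,833.8 × g
N² = 1,833.8 / (9.5589 × 10⁻⁵) = 19,184,216
N ≈ √19,184,216 ≈ 4,380.0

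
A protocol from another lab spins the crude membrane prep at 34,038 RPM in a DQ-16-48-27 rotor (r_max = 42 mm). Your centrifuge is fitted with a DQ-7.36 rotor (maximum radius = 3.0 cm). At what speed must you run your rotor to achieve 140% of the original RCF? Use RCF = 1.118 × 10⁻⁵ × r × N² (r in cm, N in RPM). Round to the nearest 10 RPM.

≈ 47650 RPM

Original rotor: r = 42 mm = 4.2 cm
RCF_original = 1.118 × 10⁻⁵ × 4.2 × (34038)² = 1.118 × 10⁻⁵ × 4.2 × 1,158,585,444 ≈ 54,402.5 × g
Target RCF = 1.4 × 54,402.5 ≈ 76,163.5 × g
76,163.5 = 1.118 × 10⁻⁵ × 3 × N²
N² = 76,163.5 / (3.354 × 10⁻⁵) = 2,270,825,880
N ≈ √2,270,825,880 ≈ 47,653.2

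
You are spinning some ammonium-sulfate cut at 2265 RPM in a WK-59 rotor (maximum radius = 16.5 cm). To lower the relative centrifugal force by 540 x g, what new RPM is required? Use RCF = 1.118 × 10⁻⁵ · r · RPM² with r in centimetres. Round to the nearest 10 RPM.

1480 RPM

Current RCF = 1.118 × 10⁻⁵ × 16.5 × (2265)² = 1.118 × 10⁻⁵ × 16.5 × 5,130,225 ≈ 946.4 × g
Target RCF = 946.4 − 540 = 406.4 × g
N² = 406.4 / (18.447 × 10⁻⁵) = 2,203,068
N ≈ √2,203,068 ≈ 1,484.3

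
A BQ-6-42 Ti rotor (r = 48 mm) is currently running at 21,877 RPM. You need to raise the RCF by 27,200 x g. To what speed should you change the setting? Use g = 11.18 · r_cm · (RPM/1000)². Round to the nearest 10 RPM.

31390 RPM

r = 48 mm = 4.8 cm
Current RCF = 11.18 × 4.8 × (21.877)² = 11.18 × 4.8 × 478.603129 ≈ 25,683.8 × g
Target RCF = 25,683.8 + 27,200 = 52,883.8 × g
(N/1000)² = 52,883.8 / 53.664 = 985.4614
N = 1000 × √985.4614 ≈ 31,392.1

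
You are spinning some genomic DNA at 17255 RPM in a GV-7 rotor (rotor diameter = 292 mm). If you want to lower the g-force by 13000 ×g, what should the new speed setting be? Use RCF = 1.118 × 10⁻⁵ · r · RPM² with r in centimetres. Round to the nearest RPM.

r = 292 mm / 2 = 146 mm = 14.6 cm
Current RCF = 1.118 × 10⁻⁵ × 14.6 × (17255)² = 1.118 × 10⁻⁵ × 14.6 × 297,735,025 ≈ 48,598.7 × g
Target RCF = 48,598.7 − 13,000 = 35,598.7 × g
N² = 35,598.7 / (16.3228 × 10⁻⁵) = 218,091,871
N ≈ √218,091,871 ≈ 14,767.9

≈ 14768 RPM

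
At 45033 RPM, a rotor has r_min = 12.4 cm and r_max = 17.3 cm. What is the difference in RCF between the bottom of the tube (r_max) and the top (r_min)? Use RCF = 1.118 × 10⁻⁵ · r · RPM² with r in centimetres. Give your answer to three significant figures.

ΔRCF ≈ 111000 g

ΔRCF = 1.118 × 10⁻⁵ × (r_max − r_min) × N² = 1.118 × 10⁻⁵ × 4.9 × 2,027,971,089 ≈ 111,096.3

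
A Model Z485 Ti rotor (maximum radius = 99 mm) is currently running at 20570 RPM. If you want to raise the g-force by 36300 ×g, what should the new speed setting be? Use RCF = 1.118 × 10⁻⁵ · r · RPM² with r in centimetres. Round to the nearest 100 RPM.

r = 99 mm = 9.9 cm
Current RCF = 1.118 × 10⁻⁵ × 9.9 × (20570)² = 1.118 × 10⁻⁵ × 9.9 × 423,124,900 ≈ 46,832.3 × g
Target RCF = 46,832.3 + 36,300 = 83,132.3 × g
N² = 83,132.3 / (11.0682 × 10⁻⁵) = 751,091,415
N ≈ √751,091,415 ≈ 27,406.0

≈ 27400 RPM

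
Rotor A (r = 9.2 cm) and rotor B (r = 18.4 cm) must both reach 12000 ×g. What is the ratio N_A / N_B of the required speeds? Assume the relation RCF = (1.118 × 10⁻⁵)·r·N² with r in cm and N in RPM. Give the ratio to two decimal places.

At fixed RCF, N ∝ 1/√r, so N_A/N_B = √(r_B/r_A) = √(18.4/9.2) = √2.000000 = 1.4142.

1.41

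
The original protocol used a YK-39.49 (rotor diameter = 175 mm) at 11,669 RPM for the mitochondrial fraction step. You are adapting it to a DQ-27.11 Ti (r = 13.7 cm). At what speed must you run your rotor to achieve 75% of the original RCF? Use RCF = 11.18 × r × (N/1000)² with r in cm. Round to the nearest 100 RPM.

8100 RPM

Original rotor: r = 175 mm / 2 = 87.5 mm = 8.75 cm
RCF_original = 11.18 × 8.75 × (11.669)² = 11.18 × 8.75 × 136.165561 ≈ 13,320.4 × g
Target RCF = 0.75 × 13,320.4 ≈ 9,990.3 × g
9,990.3 = 11.18 × 13.7 × (N/1000)²
(N/1000)² = 9,990.3 / 153.166 = 65.22531
N = 1000 × √65.22531 ≈ 8,076.2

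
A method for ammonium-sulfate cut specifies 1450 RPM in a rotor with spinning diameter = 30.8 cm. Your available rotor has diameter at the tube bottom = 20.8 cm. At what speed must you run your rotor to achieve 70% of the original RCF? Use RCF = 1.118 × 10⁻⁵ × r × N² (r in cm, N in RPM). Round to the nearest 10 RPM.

≈ 1480 RPM

Original rotor: r = 30.8 / 2 = 15.4 cm
RCF = 1.118 × 10⁻⁵ × r × N²
RCF_original = 1.118 × 10⁻⁵ × 15.4 × (1450)² = 1.118 × 10⁻⁵ × 15.4 × 2,102,500 ≈ 362 × g
Target RCF = 0.7 × 362 ≈ 253.4 × g
Your rotor: r = 20.8 / 2 = 10.4 cm
253.4 = 1.118 × 10⁻⁵ × 10.4 × N²
N² = 253.4 / (11.6272 × 10⁻⁵) = 2,179,373
N ≈ √2,179,373 ≈ 1,476.3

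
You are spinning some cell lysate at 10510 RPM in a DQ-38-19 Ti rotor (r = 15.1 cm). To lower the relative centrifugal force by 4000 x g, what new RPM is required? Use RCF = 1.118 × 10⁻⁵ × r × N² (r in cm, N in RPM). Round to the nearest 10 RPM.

Current RCF = 1.118 × 10⁻⁵ × 15.1 × (10510)² = 1.118 × 10⁻⁵ × 15.1 × 110,460,100 ≈ 18,647.7 × g
Target RCF = 18,647.7 − 4,000 = 14,647.7 × g
N² = 14,647.7 / (16.8818 × 10⁻⁵) = 86,766,222
N ≈ √86,766,222 ≈ 9,314.8

9310 RPM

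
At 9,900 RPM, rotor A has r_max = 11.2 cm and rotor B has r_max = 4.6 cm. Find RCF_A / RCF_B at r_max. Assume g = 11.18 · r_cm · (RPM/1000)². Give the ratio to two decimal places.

2.43

At fixed N, RCF ∝ r, so RCF_A/RCF_B = r_A/r_B = 11.2 / 4.6 = 2.4348.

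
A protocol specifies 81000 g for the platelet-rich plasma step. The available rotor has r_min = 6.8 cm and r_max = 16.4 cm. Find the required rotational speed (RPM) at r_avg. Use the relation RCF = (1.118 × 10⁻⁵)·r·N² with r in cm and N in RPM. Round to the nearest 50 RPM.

r_avg = (6.8 + 16.4) / 2 = 11.6 cm
81,000 = 1.118 × 10⁻⁵ × 11.6 × N²
N² = 81,000 / (12.9688 × 10⁻⁵) = 624,575,905
N ≈ √624,575,905 ≈ 24,991.5

N ≈ 25000 RPM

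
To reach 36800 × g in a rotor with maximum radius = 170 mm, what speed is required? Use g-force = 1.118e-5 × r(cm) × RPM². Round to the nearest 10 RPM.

≈ 13910 RPM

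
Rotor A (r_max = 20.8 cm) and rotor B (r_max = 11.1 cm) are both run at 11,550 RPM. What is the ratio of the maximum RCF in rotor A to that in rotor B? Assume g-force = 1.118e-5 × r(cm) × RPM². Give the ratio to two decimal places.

At fixed N, RCF ∝ r, so RCF_A/RCF_B = r_A/r_B = 20.8 / 11.1 = 1.8739.

1.87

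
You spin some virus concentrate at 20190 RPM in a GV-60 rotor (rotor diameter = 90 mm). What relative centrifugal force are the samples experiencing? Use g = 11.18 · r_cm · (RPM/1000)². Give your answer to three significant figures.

≈ 20500 × g

r = 90 mm / 2 = 45 mm = 4.5 cm
RCF = 11.18 × 4.5 × (20.19)² = 11.18 × 4.5 × 407.6361 ≈ 20,508.2 × g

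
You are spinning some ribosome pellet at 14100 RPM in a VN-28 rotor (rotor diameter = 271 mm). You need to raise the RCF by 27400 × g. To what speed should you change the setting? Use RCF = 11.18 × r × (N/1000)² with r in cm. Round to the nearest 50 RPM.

≈ 19500 RPM

r = 271 mm / 2 = 135.5 mm = 13.55 cm
Current RCF = 11.18 × 13.55 × (14.1)² = 11.18 × 13.55 × 198.81 ≈ 30,117.5 × g
Target RCF = 30,117.5 + 27,400 = 57,517.5 × g
(N/1000)² = 57,517.5 / 151.489 = 379.681
N = 1000 × √379.681 ≈ 19,485.4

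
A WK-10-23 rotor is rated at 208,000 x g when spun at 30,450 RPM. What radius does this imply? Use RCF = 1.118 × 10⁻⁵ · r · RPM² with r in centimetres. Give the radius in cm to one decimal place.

RCF = 1.118 × 10⁻⁵ × r × N²
208000 = 1.118 × 10⁻⁵ × r × (30450)²
r = 208000 / (1.118 × 10⁻⁵ × 927,202,500) = 208000 / 10366.12 ≈ 20.065 cm

r ≈ 20.1 cm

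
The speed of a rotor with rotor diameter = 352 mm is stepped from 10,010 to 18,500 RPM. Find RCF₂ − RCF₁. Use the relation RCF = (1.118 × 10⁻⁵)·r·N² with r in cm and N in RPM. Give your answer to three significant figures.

≈ 47600 ×g

r = 352 mm / 2 = 176 mm = 17.6 cm
RCF₁ = 1.118 × 10⁻⁵ × 17.6 × (10010)² = 1.118 × 10⁻⁵ × 17.6 × 100,200,100 ≈ 19,716.2 × g
RCF₂ = 1.118 × 10⁻⁵ × 17.6 × (18500)² = 1.118 × 10⁻⁵ × 17.6 × 342,250,000 ≈ 67,343.8 × g
Increase = 67,343.8 − 19,716.2 = 47,627.6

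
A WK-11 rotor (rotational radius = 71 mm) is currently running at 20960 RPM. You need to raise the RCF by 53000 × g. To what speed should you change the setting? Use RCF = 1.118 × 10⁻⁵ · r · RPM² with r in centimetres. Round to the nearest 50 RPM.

r = 71 mm = 7.1 cm
Current RCF = 1.118 × 10⁻⁵ × 7.1 × (20960)² = 1.118 × 10⁻⁵ × 7.1 × 439,321,600 ≈ 34,872.5 × g
Target RCF = 34,872.5 + 53,000 = 87,872.5 × g
N² = 87,872.5 / (7.9378 × 10⁻⁵) = 1,107,013,278
N ≈ √1,107,013,278 ≈ 33,271.8

≈ 33250 RPM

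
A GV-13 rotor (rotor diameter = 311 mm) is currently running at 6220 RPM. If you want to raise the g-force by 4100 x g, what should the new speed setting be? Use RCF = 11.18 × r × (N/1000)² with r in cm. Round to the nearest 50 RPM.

r = 311 mm / 2 = 155.5 mm = 15.55 cm
Current RCF = 11.18 × 15.55 × (6.22)² = 11.18 × 15.55 × 38.6884 ≈ 6,725.9 × g
Target RCF = 6,725.9 + 4,100 = 10,825.9 × g
(N/1000)² = 10,825.9 / 173.849 = 62.27186
N = 1000 × √62.27186 ≈ 7,891.3

7900 RPM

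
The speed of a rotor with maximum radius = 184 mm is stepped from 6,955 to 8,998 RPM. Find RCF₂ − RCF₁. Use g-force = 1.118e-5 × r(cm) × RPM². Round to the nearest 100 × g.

6700 ×g

r = 184 mm = 18.4 cm
RCF₁ = 1.118 × 10⁻⁵ × 18.4 × (6955)² = 1.118 × 10⁻⁵ × 18.4 × 48,372,025 ≈ 9,950.7 × g
RCF₂ = 1.118 × 10⁻⁵ × 18.4 × (8998)² = 1.118 × 10⁻⁵ × 18.4 × 80,964,004 ≈ 16,655.3 × g
Increase = 16,655.3 − 9,950.7 = 6,704.6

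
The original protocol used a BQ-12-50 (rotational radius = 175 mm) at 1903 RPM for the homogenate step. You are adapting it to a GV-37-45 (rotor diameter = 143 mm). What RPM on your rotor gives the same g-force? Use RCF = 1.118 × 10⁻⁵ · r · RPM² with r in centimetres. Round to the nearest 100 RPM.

Original rotor: r = 175 mm = 17.5 cm
RCF = 1.118 × 10⁻⁵ × r × N²
RCF_original = 1.118 × 10⁻⁵ × 17.5 × (1903)² = 1.118 × 10⁻⁵ × 17.5 × 3,621,409 ≈ 708.5 × g
Your rotor: r = 143 mm / 2 = 71.5 mm = 7.15 cm
708.5 = 1.118 × 10⁻⁵ × 7.15 × N²
N² = 708.5 / (7.9937 × 10⁻⁵) = 8,863,230
N ≈ √8,863,230 ≈ 2,977.1

≈ 3000 RPM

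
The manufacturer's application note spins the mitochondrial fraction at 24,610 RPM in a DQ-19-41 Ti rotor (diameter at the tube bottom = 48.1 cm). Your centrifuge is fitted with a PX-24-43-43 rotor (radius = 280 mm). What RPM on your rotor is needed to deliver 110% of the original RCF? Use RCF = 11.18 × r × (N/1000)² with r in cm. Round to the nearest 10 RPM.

Original rotor: r = 48.1 / 2 = 24.05 cm
RCF = 11.18 × r × (N/1000)²
RCF_original = 11.18 × 24.05 × (24.61)² = 11.18 × 24.05 × 605.6521 ≈ 162,847.1 × g
Target RCF = 1.1 × 162,847.1 ≈ 179,131.8 × g
Your rotor: r = 280 mm = 28.0 cm
179,131.8 = 11.18 × 28 × (N/1000)²
(N/1000)² = 179,131.8 / 313.04 = 572.2329
N = 1000 × √572.2329 ≈ 23,921.4

23920 RPM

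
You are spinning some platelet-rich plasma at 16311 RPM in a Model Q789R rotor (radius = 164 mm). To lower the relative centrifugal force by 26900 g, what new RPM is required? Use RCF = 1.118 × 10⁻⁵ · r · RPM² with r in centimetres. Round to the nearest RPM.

r = 164 mm = 16.4 cm
Current RCF = 1.118 × 10⁻⁵ × 16.4 × (16311)² = 1.118 × 10⁻⁵ × 16.4 × 266,048,721 ≈ 48,780.6 × g
Target RCF = 48,780.6 − 26,900 = 21,880.6 × g
N² = 21,880.6 / (18.3352 × 10⁻⁵) = 119,336,577
N ≈ √119,336,577 ≈ 10,924.1

10924 RPM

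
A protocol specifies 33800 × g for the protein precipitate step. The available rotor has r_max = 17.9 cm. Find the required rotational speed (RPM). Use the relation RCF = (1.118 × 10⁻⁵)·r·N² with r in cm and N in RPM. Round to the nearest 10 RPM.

33,800 = 1.118 × 10⁻⁵ × 17.9 × N²
N² = 33,800 / (20.0122 × 10⁻⁵) = 168,896,973
N ≈ √168,896,973 ≈ 12,996.0

13000 RPM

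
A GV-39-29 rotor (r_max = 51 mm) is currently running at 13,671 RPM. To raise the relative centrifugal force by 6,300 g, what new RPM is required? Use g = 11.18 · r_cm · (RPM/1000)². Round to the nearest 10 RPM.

r = 51 mm = 5.1 cm
Current RCF = 11.18 × 5.1 × (13.671)² = 11.18 × 5.1 × 186.896241 ≈ 10,656.4 × g
Target RCF = 10,656.4 + 6,300 = 16,956.4 × g
(N/1000)² = 16,956.4 / 57.018 = 297.3868
N = 1000 × √297.3868 ≈ 17,244.9

17240 RPM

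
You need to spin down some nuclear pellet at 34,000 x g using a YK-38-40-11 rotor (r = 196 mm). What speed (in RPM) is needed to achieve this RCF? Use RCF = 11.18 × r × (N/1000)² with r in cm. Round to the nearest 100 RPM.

r = 196 mm = 19.6 cm
RCF = 11.18 × r × (N/1000)²
34,000 = 11.18 × 19.6 × (N/1000)²
(N/1000)² = 34,000 / 219.128 = 155.1605
N = 1000 × √155.1605 ≈ 12,456.3

≈ 12500 RPM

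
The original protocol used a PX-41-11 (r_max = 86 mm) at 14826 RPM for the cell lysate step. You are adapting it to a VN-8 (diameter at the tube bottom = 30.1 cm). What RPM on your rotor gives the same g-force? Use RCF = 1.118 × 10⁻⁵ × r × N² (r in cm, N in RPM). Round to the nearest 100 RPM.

Original rotor: r = 86 mm = 8.6 cm
RCF_original = 1.118 × 10⁻⁵ × 8.6 × (14826)² = 1.118 × 10⁻⁵ × 8.6 × 219,810,276 ≈ 21,134.3 × g
Your rotor: r = 30.1 / 2 = 15.05 cm
21,134.3 = 1.118 × 10⁻⁵ × 15.05 × N²
N² = 21,134.3 / (16.8259 × 10⁻⁵) = 125,605,763
N ≈ √125,605,763 ≈ 11,207.4

≈ 11200 RPM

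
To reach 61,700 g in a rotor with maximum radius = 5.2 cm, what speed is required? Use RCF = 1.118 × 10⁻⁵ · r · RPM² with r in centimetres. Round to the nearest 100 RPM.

61,700 = 1.118 × 10⁻⁵ × 5.2 × N²
N² = 61,700 / (5.8136 × 10⁻⁵) = 1,061,304,527
N ≈ √1,061,304,527 ≈ 32,577.7

32600 RPM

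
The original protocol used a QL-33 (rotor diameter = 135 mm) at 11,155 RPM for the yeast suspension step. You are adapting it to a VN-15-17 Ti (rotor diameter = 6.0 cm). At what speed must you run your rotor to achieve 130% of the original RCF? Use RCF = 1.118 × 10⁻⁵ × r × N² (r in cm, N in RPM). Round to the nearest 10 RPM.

19080 RPM

Original rotor: r = 135 mm / 2 = 67.5 mm = 6.75 cm
RCF_original = 1.118 × 10⁻⁵ × 6.75 × (11155)² = 1.118 × 10⁻⁵ × 6.75 × 124,434,025 ≈ 9,390.4 × g
Target RCF = 1.3 × 9,390.4 ≈ 12,207.5 × g
Your rotor: r = 6.0 / 2 = 3 cm
12,207.5 = 1.118 × 10⁻⁵ × 3 × N²
N² = 12,207.5 / (3.354 × 10⁻⁵) = 363,968,396
N ≈ √363,968,396 ≈ 19,078.0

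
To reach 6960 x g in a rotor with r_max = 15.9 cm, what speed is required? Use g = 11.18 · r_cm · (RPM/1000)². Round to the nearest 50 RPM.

N ≈ 6250 RPM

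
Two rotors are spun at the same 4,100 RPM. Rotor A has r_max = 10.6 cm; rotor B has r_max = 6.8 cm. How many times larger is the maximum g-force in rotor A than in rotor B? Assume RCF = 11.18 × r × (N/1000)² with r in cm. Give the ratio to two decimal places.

1.56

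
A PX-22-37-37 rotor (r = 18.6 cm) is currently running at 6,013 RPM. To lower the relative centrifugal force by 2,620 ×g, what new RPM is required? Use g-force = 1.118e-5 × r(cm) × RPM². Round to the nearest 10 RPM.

Current RCF = 1.118 × 10⁻⁵ × 18.6 × (6013)² = 1.118 × 10⁻⁵ × 18.6 × 36,156,169 ≈ 7,518.6 × g
Target RCF = 7,518.6 − 2,620 = 4,898.6 × g
N² = 4,898.6 / (20.7948 × 10⁻⁵) = 23,556,851
N ≈ √23,556,851 ≈ 4,853.5

N₂ ≈ 4850 RPM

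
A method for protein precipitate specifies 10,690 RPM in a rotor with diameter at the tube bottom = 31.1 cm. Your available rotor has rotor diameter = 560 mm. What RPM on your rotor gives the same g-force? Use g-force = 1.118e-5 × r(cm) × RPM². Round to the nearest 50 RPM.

≈ 7950 RPM

Original rotor: r = 31.1 / 2 = 15.55 cm
RCF_original = 1.118 × 10⁻⁵ × 15.55 × (10690)² = 1.118 × 10⁻⁵ × 15.55 × 114,276,100 ≈ 19,866.8 × g
Your rotor: r = 560 mm / 2 = 280 mm = 28 cm
19,866.8 = 1.118 × 10⁻⁵ × 28 × N²
N² = 19,866.8 / (31.304 × 10⁻⁵) = 63,464,094
N ≈ √63,464,094 ≈ 7,966.4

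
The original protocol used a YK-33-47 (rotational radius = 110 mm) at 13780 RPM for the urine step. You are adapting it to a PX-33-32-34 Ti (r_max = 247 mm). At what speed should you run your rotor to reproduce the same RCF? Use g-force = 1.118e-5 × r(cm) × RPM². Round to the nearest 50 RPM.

Original rotor: r = 110 mm = 11.0 cm
RCF_original = 1.118 × 10⁻⁵ × 11 × (13780)² = 1.118 × 10⁻⁵ × 11 × 189,888,400 ≈ 23,352.5 × g
Your rotor: r = 247 mm = 24.7 cm
23,352.5 = 1.118 × 10⁻⁵ × 24.7 × N²
N² = 23,352.5 / (27.6146 × 10⁻⁵) = 84,565,773
N ≈ √84,565,773 ≈ 9,196.0

≈ 9200 RPM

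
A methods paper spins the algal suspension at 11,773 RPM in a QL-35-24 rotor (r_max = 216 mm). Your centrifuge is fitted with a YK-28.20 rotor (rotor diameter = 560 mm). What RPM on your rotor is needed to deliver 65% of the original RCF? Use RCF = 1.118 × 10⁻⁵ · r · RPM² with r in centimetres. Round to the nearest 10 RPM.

8340 RPM

Original rotor: r = 216 mm = 21.6 cm
RCF_original = 1.118 × 10⁻⁵ × 21.6 × (11773)² = 1.118 × 10⁻⁵ × 21.6 × 138,603,529 ≈ 33,471.1 × g
Target RCF = 0.65 × 33,471.1 ≈ 21,756.2 × g
Your rotor: r = 560 mm / 2 = 280 mm = 28 cm
21,756.2 = 1.118 × 10⁻⁵ × 28 × N²
N² = 21,756.2 / (31.304 × 10⁻⁵) = 69,499,744
N ≈ √69,499,744 ≈ 8,336.7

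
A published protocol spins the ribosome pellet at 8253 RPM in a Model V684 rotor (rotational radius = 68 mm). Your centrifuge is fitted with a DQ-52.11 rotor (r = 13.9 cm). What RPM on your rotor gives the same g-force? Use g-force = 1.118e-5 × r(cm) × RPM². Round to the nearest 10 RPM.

Original rotor: r = 68 mm = 6.8 cm
RCF_original = 1.118 × 10⁻⁵ × 6.8 × (8253)² = 1.118 × 10⁻⁵ × 6.8 × 68,112,009 ≈ 5,178.1 × g
5,178.1 = 1.118 × 10⁻⁵ × 13.9 × N²
N² = 5,178.1 / (15.5402 × 10⁻⁵) = 33,320,678
N ≈ √33,320,678 ≈ 5,772.4

≈ 5770 RPM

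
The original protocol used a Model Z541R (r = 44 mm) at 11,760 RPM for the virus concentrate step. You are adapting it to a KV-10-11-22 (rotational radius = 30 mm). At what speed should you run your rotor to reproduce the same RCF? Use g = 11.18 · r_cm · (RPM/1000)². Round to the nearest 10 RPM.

14240 RPM

Original rotor: r = 44 mm = 4.4 cm
RCF = 11.18 × r × (N/1000)²
RCF_original = 11.18 × 4.4 × (11.76)² = 11.18 × 4.4 × 138.2976 ≈ 6,803.1 × g
Your rotor: r = 30 mm = 3.0 cm
6,803.1 = 11.18 × 3 × (N/1000)²
(N/1000)² = 6,803.1 / 33.54 = 202.8354
N = 1000 × √202.8354 ≈ 14,242.0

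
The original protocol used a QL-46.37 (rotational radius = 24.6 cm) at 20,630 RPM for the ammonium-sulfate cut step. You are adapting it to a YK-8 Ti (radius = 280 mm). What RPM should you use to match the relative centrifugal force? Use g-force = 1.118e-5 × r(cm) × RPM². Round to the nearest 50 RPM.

19350 RPM

RCF_original = 1.118 × 10⁻⁵ × 24.6 × (20630)² = 1.118 × 10⁻⁵ × 24.6 × 425,596,900 ≈ 117,051.1 × g
Your rotor: r = 280 mm = 28.0 cm
117,051.1 = 1.118 × 10⁻⁵ × 28 × N²
N² = 117,051.1 / (31.304 × 10⁻⁵) = 373,917,391
N ≈ √373,917,391 ≈ 19,336.9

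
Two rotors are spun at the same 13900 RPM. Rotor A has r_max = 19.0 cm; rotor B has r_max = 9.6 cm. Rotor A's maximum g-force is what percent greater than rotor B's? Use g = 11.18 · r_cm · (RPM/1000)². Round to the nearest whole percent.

98%

At equal RPM, RCF scales linearly with r: ratio = 19.0 / 9.6 = 1.9792.
So rotor A delivers 97.9% more g-force.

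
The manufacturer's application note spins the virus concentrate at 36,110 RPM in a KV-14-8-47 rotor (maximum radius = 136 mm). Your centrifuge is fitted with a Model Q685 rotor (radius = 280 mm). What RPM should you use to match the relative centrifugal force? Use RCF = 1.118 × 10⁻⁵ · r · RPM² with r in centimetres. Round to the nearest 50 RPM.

Original rotor: r = 136 mm = 13.6 cm
RCF_original = 1.118 × 10⁻⁵ × 13.6 × (36110)² = 1.118 × 10⁻⁵ × 13.6 × 1,303,932,100 ≈ 198,260.3 × g
Your rotor: r = 280 mm = 28.0 cm
198,260.3 = 1.118 × 10⁻⁵ × 28 × N²
N² = 198,260.3 / (31.304 × 10⁻⁵) = 633,338,551
N ≈ √633,338,551 ≈ 25,166.2

25150 RPM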